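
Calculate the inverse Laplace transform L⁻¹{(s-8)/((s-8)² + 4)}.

Using frequency shift, L⁻¹{(s-8)/((s-8)² + 4)} = e^(8t)·cos(2t)

Final answer: e^(8t)·cos(2t)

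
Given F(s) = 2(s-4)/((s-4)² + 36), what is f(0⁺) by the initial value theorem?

f(0⁺) = lim_{s→∞} sF(s) = lim_{s→∞} 2s(s-4)/((s-4)² + 36) = 2

Final answer: 2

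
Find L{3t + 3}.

L{3t + 3} = 3·L{t} + 3·L{1} = 3/s² + 3/s

Final answer: 3/s² + 3/s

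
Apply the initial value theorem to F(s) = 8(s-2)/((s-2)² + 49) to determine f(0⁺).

f(0⁺) = lim_{s→∞} sF(s) = lim_{s→∞} 8s(s-2)/((s-2)² + 49) = 8

Final answer: 8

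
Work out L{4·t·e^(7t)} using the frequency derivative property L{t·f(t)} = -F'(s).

L{e^(7t)} = 1/(s-7). By frequency derivative: L{t·e^(7t)} = -d/ds[1/(s-7)] = -(-1)/(s-7)² = 1/(s-7)². Then L{4·t·e^(7t)} = 4·1/(s-7)² = 4/(s-7)²

Final answer: 4/(s-7)²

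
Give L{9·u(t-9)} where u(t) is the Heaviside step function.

L{u(t-a)} = e^(-as)/s. Here a=9, so L{u(t-9)} = e^(-9s)/s, and L{9·u(t-9)} = 9·e^(-9s)/s

Final answer: 9·e^(-9s)/s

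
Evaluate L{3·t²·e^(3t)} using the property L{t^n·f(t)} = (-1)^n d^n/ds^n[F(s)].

L{e^(3t)} = 1/(s-3). d/ds[1/(s-3)] = -1/(s-3)². d²/ds²[1/(s-3)] = 2/(s-3)³. So L{t²·e^(3t)} = (-1)² · 2/(s-3)³ = 2/(s-3)³. Then L{3·t²·e^(3t)} = 3·2/(s-3)³ = 6/(s-3)³

Final answer: 6/(s-3)³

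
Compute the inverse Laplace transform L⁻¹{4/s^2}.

L⁻¹{n!/s^(n+1)} = t^n with n=1. So L⁻¹{1/s^2} = t, and L⁻¹{4/s^2} = (4/1)·t = 4·t

Final answer: 4·t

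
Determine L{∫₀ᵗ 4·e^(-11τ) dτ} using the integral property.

L{∫₀ᵗ f(τ)dτ} = F(s)/s with F(s) = 4/(s+11), so L{∫₀ᵗ 4·e^(-11τ) dτ} = 4/(s(s+11))

Final answer: 4/(s(s+11))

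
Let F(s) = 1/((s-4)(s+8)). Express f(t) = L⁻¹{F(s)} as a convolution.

1/((s-4)(s+8)) = (1/(s-4))·(1/(s+8)) = L{e^(4t)}·L{e^(-8t)}. So f(t) = e^(4t)*e^(-8t) = ∫₀ᵗ e^(4τ)·e^(-8(t-τ)) dτ

Final answer: ∫₀ᵗ e^(4τ)·e^(-8(t-τ)) dτ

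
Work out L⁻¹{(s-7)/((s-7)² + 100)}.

Using frequency shift: L⁻¹{(s-a)/((s-a)² + b²)} = e^(at)cos(bt). Here a=7, b=10

Final answer: e^(7t)·cos(10t)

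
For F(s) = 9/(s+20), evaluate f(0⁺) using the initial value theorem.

f(0⁺) = lim_{s→∞} s·9/(s+20) = lim_{s→∞} 9s/(s+20) = 9

Final answer: 9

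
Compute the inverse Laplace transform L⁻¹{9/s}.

L⁻¹{c/s} = c, so L⁻¹{9/s} = 9

Final answer: 9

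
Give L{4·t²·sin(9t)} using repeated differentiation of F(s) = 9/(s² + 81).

F(s) = 9/(s² + 81). F'(s) = -18s/(s² + 81)². F''(s) = -18(81 - 3s²)/(s² + 81)³ = (54s² - 1458)/(s² + 81)³. So L{t²·sin(9t)} = (-1)² F''(s) = (54s² - 1458)/(s² + 81)³. Then L{4·t²·sin(9t)} = 4·(54s² - 1458)/(s² + 81)³ = (216s² - 5832)/(s² + 81)³

Final answer: (216s² - 5832)/(s² + 81)³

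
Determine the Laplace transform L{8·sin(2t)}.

L{sin(ωt)} = ω/(s² + ω²), so L{sin(2t)} = 2/(s² + 4). Then L{8·sin(2t)} = 8·2/(s² + 4) = 16/(s² + 4)

Final answer: 16/(s² + 4)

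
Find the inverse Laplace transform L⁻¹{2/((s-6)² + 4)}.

Using frequency shift, L⁻¹{2/((s-6)² + 4)} = e^(6t)·sin(2t)

Final answer: e^(6t)·sin(2t)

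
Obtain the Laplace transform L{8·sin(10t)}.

L{sin(ωt)} = ω/(s² + ω²), so L{sin(10t)} = 10/(s² + 100). Then L{8·sin(10t)} = 8·10/(s² + 100) = 80/(s² + 100)

Final answer: 80/(s² + 100)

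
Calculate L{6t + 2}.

L{6t + 2} = 6·L{t} + 2·L{1} = 6/s² + 2/s

Final answer: 6/s² + 2/s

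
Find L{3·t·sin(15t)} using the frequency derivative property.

L{sin(15t)} = 15/(s² + 225). By L{t·f(t)} = -F'(s): -d/ds[15/(s² + 225)] = -(15)·(-2s)/(s² + 225)² = 30s/(s² + 225)². Then L{3·t·sin(15t)} = 3·30s/(s² + 225)² = 90s/(s² + 225)²

Final answer: 90s/(s² + 225)²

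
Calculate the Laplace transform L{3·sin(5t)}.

L{sin(ωt)} = ω/(s² + ω²), so L{sin(5t)} = 5/(s² + 25). Then L{3·sin(5t)} = 3·5/(s² + 25) = 15/(s² + 25)

Final answer: 15/(s² + 25)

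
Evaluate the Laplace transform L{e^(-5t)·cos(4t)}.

L{e^(at)·cos(ωt)} = (s-a)/((s-a)² + ω²), so L{e^(-5t)·cos(4t)} = (s+5)/((s+5)² + 16)

Final answer: (s+5)/((s+5)² + 16)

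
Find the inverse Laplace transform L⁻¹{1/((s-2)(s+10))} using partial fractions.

Decompose: A/(s-2) + B/(s+10). A = 1/12, B = -1/12. f(t) = (e^(2t) - e^(-10t))/12

Final answer: (e^(2t) - e^(-10t))/12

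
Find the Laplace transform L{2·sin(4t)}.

L{sin(ωt)} = ω/(s² + ω²), so L{sin(4t)} = 4/(s² + 16). Then L{2·sin(4t)} = 2·4/(s² + 16) = 8/(s² + 16)

Final answer: 8/(s² + 16)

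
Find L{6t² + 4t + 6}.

L{6t² + 4t + 6} = 6·2/s³ + 4/s² + 6/s = 12/s³ + 4/s² + 6/s

Final answer: 12/s³ + 4/s² + 6/s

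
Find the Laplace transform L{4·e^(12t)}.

L{e^(at)} = 1/(s-a), so L{e^(12t)} = 1/(s-12). Then L{4·e^(12t)} = 4/(s-12)

Final answer: 4/(s-12)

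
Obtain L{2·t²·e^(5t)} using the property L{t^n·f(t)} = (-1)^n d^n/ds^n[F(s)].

L{e^(5t)} = 1/(s-5). d/ds[1/(s-5)] = -1/(s-5)². d²/ds²[1/(s-5)] = 2/(s-5)³. So L{t²·e^(5t)} = (-1)² · 2/(s-5)³ = 2/(s-5)³. Then L{2·t²·e^(5t)} = 2·2/(s-5)³ = 4/(s-5)³

Final answer: 4/(s-5)³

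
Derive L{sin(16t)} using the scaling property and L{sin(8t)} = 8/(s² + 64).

Using L{f(at)} = (1/a)F(s/a) with a=2: L{sin(16t)} = (1/2) · 8/((s/2)² + 64) = (1/2) · 8·4/(s² + 256) = 16/(s² + 256)

Final answer: 16/(s² + 256)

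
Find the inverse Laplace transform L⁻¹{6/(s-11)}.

L⁻¹{1/(s-a)} = e^(at), so L⁻¹{1/(s-11)} = e^(11t), and L⁻¹{6/(s-11)} = 6·e^(11t)

Final answer: 6·e^(11t)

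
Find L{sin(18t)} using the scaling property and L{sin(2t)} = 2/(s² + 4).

Using L{f(at)} = (1/a)F(s/a) with a=9: L{sin(18t)} = (1/9) · 2/((s/9)² + 4) = (1/9) · 2·81/(s² + 324) = 18/(s² + 324)

Final answer: 18/(s² + 324)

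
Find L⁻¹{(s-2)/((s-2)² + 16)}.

Using frequency shift: L⁻¹{(s-a)/((s-a)² + b²)} = e^(at)cos(bt). Here a=2, b=4

Final answer: e^(2t)·cos(4t)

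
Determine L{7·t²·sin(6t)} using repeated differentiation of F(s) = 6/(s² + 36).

F(s) = 6/(s² + 36). F'(s) = -12s/(s² + 36)². F''(s) = -12(36 - 3s²)/(s² + 36)³ = (36s² - 432)/(s² + 36)³. So L{t²·sin(6t)} = (-1)² F''(s) = (36s² - 432)/(s² + 36)³. Then L{7·t²·sin(6t)} = 7·(36s² - 432)/(s² + 36)³ = (252s² - 3024)/(s² + 36)³

Final answer: (252s² - 3024)/(s² + 36)³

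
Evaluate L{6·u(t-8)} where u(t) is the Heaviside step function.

L{u(t-a)} = e^(-as)/s. Here a=8, so L{u(t-8)} = e^(-8s)/s, and L{6·u(t-8)} = 6·e^(-8s)/s

Final answer: 6·e^(-8s)/s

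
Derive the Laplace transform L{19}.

L{19} = 19 · L{1} = 19/s

Final answer: 19/s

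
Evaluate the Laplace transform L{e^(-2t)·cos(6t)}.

L{e^(at)·cos(ωt)} = (s-a)/((s-a)² + ω²), so L{e^(-2t)·cos(6t)} = (s+2)/((s+2)² + 36)

Final answer: (s+2)/((s+2)² + 36)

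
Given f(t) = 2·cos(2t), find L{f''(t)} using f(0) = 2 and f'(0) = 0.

F(s) = 2s/(s² + 4). L{f''(t)} = s²F(s) - sf(0) - f'(0) = 2s³/(s² + 4) - 2s = (2s³ - 2s(s² + 4))/(s² + 4) = -8s/(s² + 4)

Final answer: -8s/(s² + 4)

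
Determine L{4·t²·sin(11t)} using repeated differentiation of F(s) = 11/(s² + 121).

F(s) = 11/(s² + 121). F'(s) = -22s/(s² + 121)². F''(s) = -22(121 - 3s²)/(s² + 121)³ = (66s² - 2662)/(s² + 121)³. So L{t²·sin(11t)} = (-1)² F''(s) = (66s² - 2662)/(s² + 121)³. Then L{4·t²·sin(11t)} = 4·(66s² - 2662)/(s² + 121)³ = (264s² - 10648)/(s² + 121)³

Final answer: (264s² - 10648)/(s² + 121)³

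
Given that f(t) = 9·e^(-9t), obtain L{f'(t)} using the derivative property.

f(0) = 9, F(s) = 9/(s+9). L{f'(t)} = s·F(s) - f(0) = 9s/(s+9) - 9 = (9s - 9(s+9))/(s+9) = -81/(s+9)

Final answer: -81/(s+9)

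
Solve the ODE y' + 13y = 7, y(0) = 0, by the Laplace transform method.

sY + 13Y = 7/s. Y = 7/(s(s+13)). Partial fractions: Y = 7/13/s - 7/13/(s+13)

Final answer: y(t) = 7/13(1 - e^(-13t))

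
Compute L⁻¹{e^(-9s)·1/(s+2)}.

L⁻¹{1/(s+2)} = e^(-2t). By the time shift theorem, L⁻¹{e^(-as)F(s)} = u(t-a)f(t-a) with a=9, so L⁻¹{e^(-9s)·1/(s+2)} = u(t-9)·e^(-2(t-9))

Final answer: u(t-9)·e^(-2(t-9))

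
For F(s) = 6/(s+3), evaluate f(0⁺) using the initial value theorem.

f(0⁺) = lim_{s→∞} s·6/(s+3) = lim_{s→∞} 6s/(s+3) = 6

Final answer: 6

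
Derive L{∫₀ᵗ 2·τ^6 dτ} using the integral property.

L{∫₀ᵗ f(τ)dτ} = F(s)/s with f(t) = 2t^6. F(s) = 1440/s^7, so L{∫₀ᵗ 2·τ^6 dτ} = (1440/s^7)/s = 1440/s^8. (Check: ∫₀ᵗ 2·τ^6 dτ = 2t^7/7.)

Final answer: 1440/s^8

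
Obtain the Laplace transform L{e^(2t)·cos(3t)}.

L{e^(at)·cos(ωt)} = (s-a)/((s-a)² + ω²), so L{e^(2t)·cos(3t)} = (s-2)/((s-2)² + 9)

Final answer: (s-2)/((s-2)² + 9)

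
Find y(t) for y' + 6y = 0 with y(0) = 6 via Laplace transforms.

L{y'} + 6L{y} = 0. sY - 6 + 6Y = 0. Y(s+6) = 6. Y = 6/(s+6)

Final answer: y(t) = 6e^(-6t)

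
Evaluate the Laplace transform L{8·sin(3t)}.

L{sin(ωt)} = ω/(s² + ω²), so L{sin(3t)} = 3/(s² + 9). Then L{8·sin(3t)} = 8·3/(s² + 9) = 24/(s² + 9)

Final answer: 24/(s² + 9)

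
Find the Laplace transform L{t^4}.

L{t^n} = n!/s^(n+1), so L{t^4} = 24/s^5

Final answer: 24/s^5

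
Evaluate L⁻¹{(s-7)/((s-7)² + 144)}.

Using frequency shift: L⁻¹{(s-a)/((s-a)² + b²)} = e^(at)cos(bt). Here a=7, b=12

Final answer: e^(7t)·cos(12t)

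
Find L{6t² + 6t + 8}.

L{6t² + 6t + 8} = 6·2/s³ + 6/s² + 8/s = 12/s³ + 6/s² + 8/s

Final answer: 12/s³ + 6/s² + 8/s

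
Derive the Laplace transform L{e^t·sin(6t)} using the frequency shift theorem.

Frequency shift: L{e^(at)f(t)} = F(s-a). L{e^t·sin(6t)} = 6/((s-1)² + 36)

Final answer: 6/((s-1)² + 36)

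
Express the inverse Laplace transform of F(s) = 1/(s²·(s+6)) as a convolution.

1/(s²·(s+6)) = (1/s^2)·(1/(s+6)) = L{t}·L{e^(-6t)}. So f(t) = t*e^(-6t) = ∫₀ᵗ τ·e^(-6(t-τ)) dτ

Final answer: ∫₀ᵗ τ·e^(-6(t-τ)) dτ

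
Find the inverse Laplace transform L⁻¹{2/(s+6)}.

L⁻¹{1/(s-a)} = e^(at), so L⁻¹{1/(s+6)} = e^(-6t), and L⁻¹{2/(s+6)} = 2·e^(-6t)

Final answer: 2·e^(-6t)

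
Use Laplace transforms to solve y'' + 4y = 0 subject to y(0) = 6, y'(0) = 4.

L{y''} + 4L{y} = 0. s²Y - 6s - 4 + 4Y = 0. Y(s² + 4) = 6s + 4. Y = (6s + 4)/(s² + 4). Inverting: y(t) = 6cos(2t) + 2sin(2t)

Final answer: y(t) = 6cos(2t) + 2sin(2t)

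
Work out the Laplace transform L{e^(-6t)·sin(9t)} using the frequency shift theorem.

Frequency shift: L{e^(at)f(t)} = F(s-a). L{e^(-6t)·sin(9t)} = 9/((s+6)² + 81)

Final answer: 9/((s+6)² + 81)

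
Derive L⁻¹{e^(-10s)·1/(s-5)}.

L⁻¹{1/(s-5)} = e^(5t). By the time shift theorem, L⁻¹{e^(-as)F(s)} = u(t-a)f(t-a) with a=10, so L⁻¹{e^(-10s)·1/(s-5)} = u(t-10)·e^(5(t-10))

Final answer: u(t-10)·e^(5(t-10))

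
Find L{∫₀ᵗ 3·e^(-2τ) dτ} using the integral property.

L{∫₀ᵗ f(τ)dτ} = F(s)/s with F(s) = 3/(s+2), so L{∫₀ᵗ 3·e^(-2τ) dτ} = 3/(s(s+2))

Final answer: 3/(s(s+2))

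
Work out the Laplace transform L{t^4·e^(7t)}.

L{t^n·e^(at)} = n!/(s-a)^(n+1), so L{t^4·e^(7t)} = 24/(s-7)^5

Final answer: 24/(s-7)^5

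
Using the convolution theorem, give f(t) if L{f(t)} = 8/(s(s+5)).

8/(s(s+5)) = (8/s)·(1/(s+5)) = L{8}·L{e^(-5t)}. By convolution, f(t) = 8*e^(-5t) = ∫₀ᵗ 8·e^(-5τ) dτ = 8·(1 - e^(-5t))/5

Final answer: 8·(1 - e^(-5t))/5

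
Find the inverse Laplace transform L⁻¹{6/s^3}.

L⁻¹{n!/s^(n+1)} = t^n with n=2. So L⁻¹{2/s^3} = t^2, and L⁻¹{6/s^3} = (6/2)·t^2 = 3·t^2

Final answer: 3·t^2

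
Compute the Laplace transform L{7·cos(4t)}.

L{cos(ωt)} = s/(s² + ω²), so L{cos(4t)} = s/(s² + 16). Then L{7·cos(4t)} = 7·s/(s² + 16) = 7s/(s² + 16)

Final answer: 7s/(s² + 16)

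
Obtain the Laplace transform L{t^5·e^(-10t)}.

L{t^n·e^(at)} = n!/(s-a)^(n+1), so L{t^5·e^(-10t)} = 120/(s+10)^6

Final answer: 120/(s+10)^6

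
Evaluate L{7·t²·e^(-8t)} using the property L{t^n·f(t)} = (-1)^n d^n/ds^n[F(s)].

L{e^(-8t)} = 1/(s+8). d/ds[1/(s+8)] = -1/(s+8)². d²/ds²[1/(s+8)] = 2/(s+8)³. So L{t²·e^(-8t)} = (-1)² · 2/(s+8)³ = 2/(s+8)³. Then L{7·t²·e^(-8t)} = 7·2/(s+8)³ = 14/(s+8)³

Final answer: 14/(s+8)³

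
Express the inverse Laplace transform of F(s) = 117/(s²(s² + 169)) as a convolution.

117/(s²(s² + 169)) = (1/s²)·(117/(s² + 169)) = L{t}·L{9·sin(13t)}. So f(t) = t*(9·sin(13t)) = ∫₀ᵗ 9τ·sin(13(t-τ)) dτ

Final answer: ∫₀ᵗ 9τ·sin(13(t-τ)) dτ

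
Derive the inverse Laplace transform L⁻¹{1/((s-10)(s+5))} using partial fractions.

Decompose: A/(s-10) + B/(s+5). A = 1/15, B = -1/15. f(t) = (e^(10t) - e^(-5t))/15

Final answer: (e^(10t) - e^(-5t))/15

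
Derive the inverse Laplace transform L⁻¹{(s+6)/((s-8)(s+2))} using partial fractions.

Using partial fractions, f(t) = (14e^(8t) - 4e^(-2t))/10

Final answer: (14e^(8t) - 4e^(-2t))/10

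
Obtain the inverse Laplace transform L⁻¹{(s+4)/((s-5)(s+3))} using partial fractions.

Using partial fractions, f(t) = (9e^(5t) - e^(-3t))/8

Final answer: (9e^(5t) - e^(-3t))/8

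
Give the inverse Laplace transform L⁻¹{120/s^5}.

L⁻¹{n!/s^(n+1)} = t^n with n=4. So L⁻¹{24/s^5} = t^4, and L⁻¹{120/s^5} = (120/24)·t^4 = 5·t^4

Final answer: 5·t^4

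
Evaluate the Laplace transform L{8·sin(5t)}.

L{sin(ωt)} = ω/(s² + ω²), so L{sin(5t)} = 5/(s² + 25). Then L{8·sin(5t)} = 8·5/(s² + 25) = 40/(s² + 25)

Final answer: 40/(s² + 25)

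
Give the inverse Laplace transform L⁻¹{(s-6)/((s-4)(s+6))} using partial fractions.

Using partial fractions, f(t) = (-2e^(4t) + 12e^(-6t))/10

Final answer: (-2e^(4t) + 12e^(-6t))/10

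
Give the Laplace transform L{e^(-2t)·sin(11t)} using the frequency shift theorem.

Frequency shift: L{e^(at)f(t)} = F(s-a). L{e^(-2t)·sin(11t)} = 11/((s+2)² + 121)

Final answer: 11/((s+2)² + 121)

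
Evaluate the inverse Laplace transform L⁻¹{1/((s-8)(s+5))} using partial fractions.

Decompose: A/(s-8) + B/(s+5). A = 1/13, B = -1/13. f(t) = (e^(8t) - e^(-5t))/13

Final answer: (e^(8t) - e^(-5t))/13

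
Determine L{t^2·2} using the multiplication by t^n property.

L{2} = 2/s. d^1/ds^1[1/s] = -1/s². d^2/ds^2[1/s] = 2/s^3. So L{t^2} = (-1)^{2}·2/s^3 = 2/s^3. Then L{t^2·2} = 2·2/s^3 = 4/s^3

Final answer: 4/s^3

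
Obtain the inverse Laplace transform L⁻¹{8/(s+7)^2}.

L⁻¹{n!/(s-a)^(n+1)} = t^n·e^(at) with n=1, a=-7. So L⁻¹{1/(s+7)^2} = t·e^(-7t), and L⁻¹{8/(s+7)^2} = (8/1)·t·e^(-7t) = 8·t·e^(-7t)

Final answer: 8·t·e^(-7t)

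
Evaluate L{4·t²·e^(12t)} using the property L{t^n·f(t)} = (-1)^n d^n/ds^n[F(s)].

L{e^(12t)} = 1/(s-12). d/ds[1/(s-12)] = -1/(s-12)². d²/ds²[1/(s-12)] = 2/(s-12)³. So L{t²·e^(12t)} = (-1)² · 2/(s-12)³ = 2/(s-12)³. Then L{4·t²·e^(12t)} = 4·2/(s-12)³ = 8/(s-12)³

Final answer: 8/(s-12)³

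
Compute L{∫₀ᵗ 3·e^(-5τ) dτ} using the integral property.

L{∫₀ᵗ f(τ)dτ} = F(s)/s with F(s) = 3/(s+5), so L{∫₀ᵗ 3·e^(-5τ) dτ} = 3/(s(s+5))

Final answer: 3/(s(s+5))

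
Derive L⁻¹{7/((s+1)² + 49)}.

Form: b/((s-a)² + b²) → e^(at)sin(bt). With a=-1, b=7

Final answer: e^(-t)·sin(7t)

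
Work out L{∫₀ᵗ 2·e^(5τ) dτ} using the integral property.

L{∫₀ᵗ f(τ)dτ} = F(s)/s with F(s) = 2/(s-5), so L{∫₀ᵗ 2·e^(5τ) dτ} = 2/(s(s-5))

Final answer: 2/(s(s-5))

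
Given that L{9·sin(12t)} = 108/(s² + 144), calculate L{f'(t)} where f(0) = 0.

L{f'(t)} = s·F(s) - f(0) = s·108/(s² + 144) - 0 = 108s/(s² + 144)

Final answer: 108s/(s² + 144)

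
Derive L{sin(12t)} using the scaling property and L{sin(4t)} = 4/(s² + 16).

Using L{f(at)} = (1/a)F(s/a) with a=3: L{sin(12t)} = (1/3) · 4/((s/3)² + 16) = (1/3) · 4·9/(s² + 144) = 12/(s² + 144)

Final answer: 12/(s² + 144)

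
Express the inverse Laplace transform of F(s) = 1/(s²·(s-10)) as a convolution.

1/(s²·(s-10)) = (1/s^2)·(1/(s-10)) = L{t}·L{e^(10t)}. So f(t) = t*e^(10t) = ∫₀ᵗ τ·e^(10(t-τ)) dτ

Final answer: ∫₀ᵗ τ·e^(10(t-τ)) dτ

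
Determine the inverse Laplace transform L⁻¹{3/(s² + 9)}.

L⁻¹{3/(s² + 9)} = sin(3t)

Final answer: sin(3t)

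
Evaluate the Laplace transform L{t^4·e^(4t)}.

L{t^n·e^(at)} = n!/(s-a)^(n+1), so L{t^4·e^(4t)} = 24/(s-4)^5

Final answer: 24/(s-4)^5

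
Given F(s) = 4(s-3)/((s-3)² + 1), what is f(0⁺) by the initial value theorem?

f(0⁺) = lim_{s→∞} sF(s) = lim_{s→∞} 4s(s-3)/((s-3)² + 1) = 4

Final answer: 4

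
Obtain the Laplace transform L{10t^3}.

L{10t^3} = 10 · L{t^3} = 10 · 6/s^4 = 60/s^4

Final answer: 60/s^4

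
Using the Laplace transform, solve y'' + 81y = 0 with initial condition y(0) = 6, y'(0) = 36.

L{y''} + 81L{y} = 0. s²Y - 6s - 36 + 81Y = 0. Y(s² + 81) = 6s + 36. Y = (6s + 36)/(s² + 81). Inverting: y(t) = 6cos(9t) + 4sin(9t)

Final answer: y(t) = 6cos(9t) + 4sin(9t)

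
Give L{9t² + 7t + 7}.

L{9t² + 7t + 7} = 9·2/s³ + 7/s² + 7/s = 18/s³ + 7/s² + 7/s

Final answer: 18/s³ + 7/s² + 7/s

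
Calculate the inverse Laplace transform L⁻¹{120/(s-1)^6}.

L⁻¹{n!/(s-a)^(n+1)} = t^n·e^(at), so L⁻¹{120/(s-1)^6} = t^5·e^t

Final answer: t^5·e^t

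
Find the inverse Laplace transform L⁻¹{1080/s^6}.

L⁻¹{n!/s^(n+1)} = t^n with n=5. So L⁻¹{120/s^6} = t^5, and L⁻¹{1080/s^6} = (1080/120)·t^5 = 9·t^5

Final answer: 9·t^5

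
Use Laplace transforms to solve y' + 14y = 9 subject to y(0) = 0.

sY + 14Y = 9/s. Y = 9/(s(s+14)). Partial fractions: Y = 9/14/s - 9/14/(s+14)

Final answer: y(t) = 9/14(1 - e^(-14t))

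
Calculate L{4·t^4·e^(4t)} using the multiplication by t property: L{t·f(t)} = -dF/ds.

Using L{t^n·e^(at)} = n!/(s-a)^(n+1), L{t^4·e^(4t)} = 24/(s-4)^5, so L{4·t^4·e^(4t)} = 4·24/(s-4)^5 = 96/(s-4)^5

Final answer: 96/(s-4)^5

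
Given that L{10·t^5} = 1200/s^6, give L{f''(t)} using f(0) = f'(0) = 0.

L{f''(t)} = s²F(s) - sf(0) - f'(0) = s²·1200/s^6 - 0 - 0 = 1200/s^4

Final answer: 1200/s^4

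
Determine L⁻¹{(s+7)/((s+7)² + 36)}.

Using frequency shift: L⁻¹{(s-a)/((s-a)² + b²)} = e^(at)cos(bt). Here a=-7, b=6

Final answer: e^(-7t)·cos(6t)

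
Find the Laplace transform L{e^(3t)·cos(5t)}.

L{e^(at)·cos(ωt)} = (s-a)/((s-a)² + ω²), so L{e^(3t)·cos(5t)} = (s-3)/((s-3)² + 25)

Final answer: (s-3)/((s-3)² + 25)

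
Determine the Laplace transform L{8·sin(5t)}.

L{sin(ωt)} = ω/(s² + ω²), so L{sin(5t)} = 5/(s² + 25). Then L{8·sin(5t)} = 8·5/(s² + 25) = 40/(s² + 25)

Final answer: 40/(s² + 25)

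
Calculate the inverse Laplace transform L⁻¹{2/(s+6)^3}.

L⁻¹{n!/(s-a)^(n+1)} = t^n·e^(at), so L⁻¹{2/(s+6)^3} = t^2·e^(-6t)

Final answer: t^2·e^(-6t)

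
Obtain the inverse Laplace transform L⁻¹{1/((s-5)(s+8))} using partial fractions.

Decompose: A/(s-5) + B/(s+8). A = 1/13, B = -1/13. f(t) = (e^(5t) - e^(-8t))/13

Final answer: (e^(5t) - e^(-8t))/13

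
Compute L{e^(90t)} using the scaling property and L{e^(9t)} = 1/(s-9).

Using L{f(at)} = (1/a)F(s/a) with a=10 and f(t) = e^(9t): L{e^(90t)} = (1/10) · 1/((s/10)-9) = (1/10) · 10/(s-90) = 1/(s-90)

Final answer: 1/(s-90)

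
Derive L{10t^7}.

L{t^n} = n!/s^(n+1). So L{10t^7} = 10·7!/s^8 = 50400/s^8

Final answer: 50400/s^8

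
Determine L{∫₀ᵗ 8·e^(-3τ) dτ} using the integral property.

L{∫₀ᵗ f(τ)dτ} = F(s)/s with F(s) = 8/(s+3), so L{∫₀ᵗ 8·e^(-3τ) dτ} = 8/(s(s+3))

Final answer: 8/(s(s+3))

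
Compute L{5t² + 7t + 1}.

L{5t² + 7t + 1} = 5·2/s³ + 7/s² + 1/s = 10/s³ + 7/s² + 1/s

Final answer: 10/s³ + 7/s² + 1/s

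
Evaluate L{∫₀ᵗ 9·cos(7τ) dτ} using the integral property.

L{∫₀ᵗ f(τ)dτ} = F(s)/s with F(s) = 9s/(s² + 49), so the result is (9s/(s² + 49))/s = 9/(s² + 49)

Final answer: 9/(s² + 49)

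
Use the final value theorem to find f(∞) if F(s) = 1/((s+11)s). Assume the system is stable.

f(∞) = lim_{s→0} sF(s) = lim_{s→0} 1/(s+11) = 1/11

Final answer: 1/11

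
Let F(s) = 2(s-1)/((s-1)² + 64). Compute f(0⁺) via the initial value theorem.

f(0⁺) = lim_{s→∞} sF(s) = lim_{s→∞} 2s(s-1)/((s-1)² + 64) = 2

Final answer: 2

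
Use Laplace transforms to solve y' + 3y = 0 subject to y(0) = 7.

L{y'} + 3L{y} = 0. sY - 7 + 3Y = 0. Y(s+3) = 7. Y = 7/(s+3)

Final answer: y(t) = 7e^(-3t)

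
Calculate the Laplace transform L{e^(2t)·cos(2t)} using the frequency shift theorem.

Frequency shift: L{e^(at)f(t)} = F(s-a). L{e^(2t)·cos(2t)} = (s-2)/((s-2)² + 4)

Final answer: (s-2)/((s-2)² + 4)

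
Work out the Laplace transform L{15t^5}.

L{15t^5} = 15 · L{t^5} = 15 · 120/s^6 = 1800/s^6

Final answer: 1800/s^6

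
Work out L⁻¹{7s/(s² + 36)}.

This is the form c·s/(s² + a²) with a = 6, c = 7. L⁻¹ = 7·cos(6t)

Final answer: 7·cos(6t)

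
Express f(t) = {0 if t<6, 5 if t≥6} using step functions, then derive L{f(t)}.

f(t) = 5·u(t-6). L{u(t-6)} = e^(-6s)/s, so L{f(t)} = 5·e^(-6s)/s

Final answer: 5·e^(-6s)/s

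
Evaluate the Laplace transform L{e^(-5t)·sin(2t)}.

L{e^(at)·sin(ωt)} = ω/((s-a)² + ω²), so L{e^(-5t)·sin(2t)} = 2/((s+5)² + 4)

Final answer: 2/((s+5)² + 4)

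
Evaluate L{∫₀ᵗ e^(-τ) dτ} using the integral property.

L{∫₀ᵗ f(τ)dτ} = F(s)/s with F(s) = 1/(s+1), so L{∫₀ᵗ e^(-τ) dτ} = 1/(s(s+1))

Final answer: 1/(s(s+1))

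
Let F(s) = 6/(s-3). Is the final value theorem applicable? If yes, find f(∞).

sF(s) = 6s/(s-3) has a pole at s = 3 in the right half-plane. Theorem does NOT apply (unstable system; f(t) = 6·e^(3t) grows without bound).

Final answer: Not applicable (unstable)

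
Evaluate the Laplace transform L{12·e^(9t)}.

L{e^(at)} = 1/(s-a), so L{e^(9t)} = 1/(s-9). Then L{12·e^(9t)} = 12/(s-9)

Final answer: 12/(s-9)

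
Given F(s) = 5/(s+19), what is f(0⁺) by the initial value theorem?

f(0⁺) = lim_{s→∞} s·5/(s+19) = lim_{s→∞} 5s/(s+19) = 5

Final answer: 5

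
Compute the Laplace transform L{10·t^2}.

L{t^n} = n!/s^(n+1), so L{t^2} = 2/s^3. Then L{10·t^2} = 10·2/s^3 = 20/s^3

Final answer: 20/s^3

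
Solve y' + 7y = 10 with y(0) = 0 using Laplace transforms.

sY + 7Y = 10/s. Y = 10/(s(s+7)). Partial fractions: Y = 10/7/s - 10/7/(s+7)

Final answer: y(t) = 10/7(1 - e^(-7t))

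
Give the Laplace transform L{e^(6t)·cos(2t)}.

L{e^(at)·cos(ωt)} = (s-a)/((s-a)² + ω²), so L{e^(6t)·cos(2t)} = (s-6)/((s-6)² + 4)

Final answer: (s-6)/((s-6)² + 4)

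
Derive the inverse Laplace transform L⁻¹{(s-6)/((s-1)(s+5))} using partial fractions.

Using partial fractions, f(t) = (-5e^t + 11e^(-5t))/6

Final answer: (-5e^t + 11e^(-5t))/6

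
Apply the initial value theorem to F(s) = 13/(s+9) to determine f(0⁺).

f(0⁺) = lim_{s→∞} s·13/(s+9) = lim_{s→∞} 13s/(s+9) = 13

Final answer: 13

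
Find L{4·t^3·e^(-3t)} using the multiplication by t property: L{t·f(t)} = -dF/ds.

Using L{t^n·e^(at)} = n!/(s-a)^(n+1), L{t^3·e^(-3t)} = 6/(s+3)^4, so L{4·t^3·e^(-3t)} = 4·6/(s+3)^4 = 24/(s+3)^4

Final answer: 24/(s+3)^4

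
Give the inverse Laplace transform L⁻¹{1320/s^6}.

L⁻¹{n!/s^(n+1)} = t^n with n=5. So L⁻¹{120/s^6} = t^5, and L⁻¹{1320/s^6} = (1320/120)·t^5 = 11·t^5

Final answer: 11·t^5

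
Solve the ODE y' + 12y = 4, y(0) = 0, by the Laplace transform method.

sY + 12Y = 4/s. Y = 4/(s(s+12)). Partial fractions: Y = 1/3/s - 1/3/(s+12)

Final answer: y(t) = 1/3(1 - e^(-12t))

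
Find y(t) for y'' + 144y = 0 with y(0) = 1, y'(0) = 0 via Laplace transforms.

L{y''} + 144L{y} = 0. s²Y - s - 0 + 144Y = 0. Y(s² + 144) = s. Y = (s)/(s² + 144). Inverting: y(t) = cos(12t)

Final answer: y(t) = cos(12t)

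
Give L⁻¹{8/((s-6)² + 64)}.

Form: b/((s-a)² + b²) → e^(at)sin(bt). With a=6, b=8

Final answer: e^(6t)·sin(8t)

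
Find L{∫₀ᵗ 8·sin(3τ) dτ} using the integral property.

L{∫₀ᵗ f(τ)dτ} = F(s)/s with F(s) = 24/(s² + 9), so the result is (24/(s² + 9))/s = 24/(s(s² + 9))

Final answer: 24/(s(s² + 9))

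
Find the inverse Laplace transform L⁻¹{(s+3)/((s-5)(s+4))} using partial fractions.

Using partial fractions, f(t) = (8e^(5t) + e^(-4t))/9

Final answer: (8e^(5t) + e^(-4t))/9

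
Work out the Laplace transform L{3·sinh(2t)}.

L{sinh(ωt)} = ω/(s² - ω²), so L{sinh(2t)} = 2/(s² - 4). Then L{3·sinh(2t)} = 3·2/(s² - 4) = 6/(s² - 4)

Final answer: 6/(s² - 4)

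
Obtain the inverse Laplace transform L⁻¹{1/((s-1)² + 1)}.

Using frequency shift, L⁻¹{1/((s-1)² + 1)} = e^t·sin(t)

Final answer: e^t·sin(t)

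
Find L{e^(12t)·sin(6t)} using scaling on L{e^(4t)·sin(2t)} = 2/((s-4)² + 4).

Scaling with a=3: L{e^(12t)·sin(6t)} = (1/3) · 2/((s/3-4)² + 4). Simplifying: 6/((s-12)² + 36)

Final answer: 6/((s-12)² + 36)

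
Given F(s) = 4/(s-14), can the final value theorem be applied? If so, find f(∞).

sF(s) = 4s/(s-14) has a pole at s = 14 in the right half-plane. Theorem does NOT apply (unstable system; f(t) = 4·e^(14t) grows without bound).

Final answer: Not applicable (unstable)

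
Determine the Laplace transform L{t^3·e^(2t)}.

L{t^n·e^(at)} = n!/(s-a)^(n+1), so L{t^3·e^(2t)} = 6/(s-2)^4

Final answer: 6/(s-2)^4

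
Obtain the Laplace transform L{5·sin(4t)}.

L{sin(ωt)} = ω/(s² + ω²), so L{sin(4t)} = 4/(s² + 16). Then L{5·sin(4t)} = 5·4/(s² + 16) = 20/(s² + 16)

Final answer: 20/(s² + 16)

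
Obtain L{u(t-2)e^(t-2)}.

u(t-a)f(t-a) with f(t)=e^t. L{e^t} = 1/(s-1). By time shift: e^(-2s)/(s-1)

Final answer: e^(-2s)/(s-1)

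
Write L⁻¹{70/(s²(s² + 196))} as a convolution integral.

70/(s²(s² + 196)) = (1/s²)·(70/(s² + 196)) = L{t}·L{5·sin(14t)}. So f(t) = t*(5·sin(14t)) = ∫₀ᵗ 5τ·sin(14(t-τ)) dτ

Final answer: ∫₀ᵗ 5τ·sin(14(t-τ)) dτ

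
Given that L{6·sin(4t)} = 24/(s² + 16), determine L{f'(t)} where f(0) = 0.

L{f'(t)} = s·F(s) - f(0) = s·24/(s² + 16) - 0 = 24s/(s² + 16)

Final answer: 24s/(s² + 16)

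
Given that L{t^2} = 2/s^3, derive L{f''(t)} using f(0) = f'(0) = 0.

L{f''(t)} = s²F(s) - sf(0) - f'(0) = s²·2/s^3 - 0 - 0 = 2/s

Final answer: 2/s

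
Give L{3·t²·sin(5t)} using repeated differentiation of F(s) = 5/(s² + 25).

F(s) = 5/(s² + 25). F'(s) = -10s/(s² + 25)². F''(s) = -10(25 - 3s²)/(s² + 25)³ = (30s² - 250)/(s² + 25)³. So L{t²·sin(5t)} = (-1)² F''(s) = (30s² - 250)/(s² + 25)³. Then L{3·t²·sin(5t)} = 3·(30s² - 250)/(s² + 25)³ = (90s² - 750)/(s² + 25)³

Final answer: (90s² - 750)/(s² + 25)³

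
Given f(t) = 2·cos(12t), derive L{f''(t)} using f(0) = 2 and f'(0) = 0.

F(s) = 2s/(s² + 144). L{f''(t)} = s²F(s) - sf(0) - f'(0) = 2s³/(s² + 144) - 2s = (2s³ - 2s(s² + 144))/(s² + 144) = -288s/(s² + 144)

Final answer: -288s/(s² + 144)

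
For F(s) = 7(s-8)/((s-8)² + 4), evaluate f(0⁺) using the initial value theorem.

f(0⁺) = lim_{s→∞} sF(s) = lim_{s→∞} 7s(s-8)/((s-8)² + 4) = 7

Final answer: 7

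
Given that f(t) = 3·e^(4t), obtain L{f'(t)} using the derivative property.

f(0) = 3, F(s) = 3/(s-4). L{f'(t)} = s·F(s) - f(0) = 3s/(s-4) - 3 = (3s - 3(s-4))/(s-4) = 12/(s-4)

Final answer: 12/(s-4)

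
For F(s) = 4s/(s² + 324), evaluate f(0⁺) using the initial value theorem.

f(0⁺) = lim_{s→∞} s·4s/(s² + 324) = lim_{s→∞} 4s²/(s² + 324) = 4

Final answer: 4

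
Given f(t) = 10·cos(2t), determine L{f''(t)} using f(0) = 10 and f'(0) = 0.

F(s) = 10s/(s² + 4). L{f''(t)} = s²F(s) - sf(0) - f'(0) = 10s³/(s² + 4) - 10s = (10s³ - 10s(s² + 4))/(s² + 4) = -40s/(s² + 4)

Final answer: -40s/(s² + 4)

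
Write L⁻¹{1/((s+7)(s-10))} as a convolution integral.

1/((s+7)(s-10)) = (1/(s+7))·(1/(s-10)) = L{e^(-7t)}·L{e^(10t)}. So f(t) = e^(-7t)*e^(10t) = ∫₀ᵗ e^(-7τ)·e^(10(t-τ)) dτ

Final answer: ∫₀ᵗ e^(-7τ)·e^(10(t-τ)) dτ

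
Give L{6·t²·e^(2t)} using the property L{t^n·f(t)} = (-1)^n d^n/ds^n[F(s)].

L{e^(2t)} = 1/(s-2). d/ds[1/(s-2)] = -1/(s-2)². d²/ds²[1/(s-2)] = 2/(s-2)³. So L{t²·e^(2t)} = (-1)² · 2/(s-2)³ = 2/(s-2)³. Then L{6·t²·e^(2t)} = 6·2/(s-2)³ = 12/(s-2)³

Final answer: 12/(s-2)³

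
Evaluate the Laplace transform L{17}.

L{17} = 17 · L{1} = 17/s

Final answer: 17/s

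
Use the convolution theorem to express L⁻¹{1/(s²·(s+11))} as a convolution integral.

1/(s²·(s+11)) = (1/s^2)·(1/(s+11)) = L{t}·L{e^(-11t)}. So f(t) = t*e^(-11t) = ∫₀ᵗ τ·e^(-11(t-τ)) dτ

Final answer: ∫₀ᵗ τ·e^(-11(t-τ)) dτ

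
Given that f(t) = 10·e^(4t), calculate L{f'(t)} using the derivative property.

f(0) = 10, F(s) = 10/(s-4). L{f'(t)} = s·F(s) - f(0) = 10s/(s-4) - 10 = (10s - 10(s-4))/(s-4) = 40/(s-4)

Final answer: 40/(s-4)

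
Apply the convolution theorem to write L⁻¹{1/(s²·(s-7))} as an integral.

1/(s²·(s-7)) = (1/s^2)·(1/(s-7)) = L{t}·L{e^(7t)}. So f(t) = t*e^(7t) = ∫₀ᵗ τ·e^(7(t-τ)) dτ

Final answer: ∫₀ᵗ τ·e^(7(t-τ)) dτ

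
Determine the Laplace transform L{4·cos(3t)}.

L{cos(ωt)} = s/(s² + ω²), so L{cos(3t)} = s/(s² + 9). Then L{4·cos(3t)} = 4·s/(s² + 9) = 4s/(s² + 9)

Final answer: 4s/(s² + 9)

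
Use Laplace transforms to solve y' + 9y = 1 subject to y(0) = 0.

sY + 9Y = 1/s. Y = 1/(s(s+9)). Partial fractions: Y = 1/9/s - 1/9/(s+9)

Final answer: y(t) = 1/9(1 - e^(-9t))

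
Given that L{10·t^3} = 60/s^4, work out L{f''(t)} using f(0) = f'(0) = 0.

L{f''(t)} = s²F(s) - sf(0) - f'(0) = s²·60/s^4 - 0 - 0 = 60/s^2

Final answer: 60/s^2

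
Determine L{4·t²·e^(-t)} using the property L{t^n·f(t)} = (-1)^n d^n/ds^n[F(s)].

L{e^(-t)} = 1/(s+1). d/ds[1/(s+1)] = -1/(s+1)². d²/ds²[1/(s+1)] = 2/(s+1)³. So L{t²·e^(-t)} = (-1)² · 2/(s+1)³ = 2/(s+1)³. Then L{4·t²·e^(-t)} = 4·2/(s+1)³ = 8/(s+1)³

Final answer: 8/(s+1)³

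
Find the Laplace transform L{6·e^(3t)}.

L{e^(at)} = 1/(s-a), so L{e^(3t)} = 1/(s-3). Then L{6·e^(3t)} = 6/(s-3)

Final answer: 6/(s-3)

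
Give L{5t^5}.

L{t^n} = n!/s^(n+1). So L{5t^5} = 5·5!/s^6 = 600/s^6

Final answer: 600/s^6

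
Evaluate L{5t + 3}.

L{5t + 3} = 5·L{t} + 3·L{1} = 5/s² + 3/s

Final answer: 5/s² + 3/s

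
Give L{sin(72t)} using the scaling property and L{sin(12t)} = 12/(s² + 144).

Using L{f(at)} = (1/a)F(s/a) with a=6: L{sin(72t)} = (1/6) · 12/((s/6)² + 144) = (1/6) · 12·36/(s² + 5184) = 72/(s² + 5184)

Final answer: 72/(s² + 5184)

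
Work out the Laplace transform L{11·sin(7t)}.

L{sin(ωt)} = ω/(s² + ω²), so L{sin(7t)} = 7/(s² + 49). Then L{11·sin(7t)} = 11·7/(s² + 49) = 77/(s² + 49)

Final answer: 77/(s² + 49)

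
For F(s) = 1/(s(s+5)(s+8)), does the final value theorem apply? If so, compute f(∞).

Poles of sF(s) = 1/((s+5)(s+8)) are at s = -5 and s = -8, both in the left half-plane. Theorem applies. f(∞) = lim_{s→0} sF(s) = 1/(5·8) = 1/40

Final answer: 1/40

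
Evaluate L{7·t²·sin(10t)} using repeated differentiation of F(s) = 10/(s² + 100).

F(s) = 10/(s² + 100). F'(s) = -20s/(s² + 100)². F''(s) = -20(100 - 3s²)/(s² + 100)³ = (60s² - 2000)/(s² + 100)³. So L{t²·sin(10t)} = (-1)² F''(s) = (60s² - 2000)/(s² + 100)³. Then L{7·t²·sin(10t)} = 7·(60s² - 2000)/(s² + 100)³ = (420s² - 14000)/(s² + 100)³

Final answer: (420s² - 14000)/(s² + 100)³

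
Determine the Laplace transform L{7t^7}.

L{7t^7} = 7 · L{t^7} = 7 · 5040/s^8 = 35280/s^8

Final answer: 35280/s^8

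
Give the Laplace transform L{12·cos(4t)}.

L{cos(ωt)} = s/(s² + ω²), so L{cos(4t)} = s/(s² + 16). Then L{12·cos(4t)} = 12·s/(s² + 16) = 12s/(s² + 16)

Final answer: 12s/(s² + 16)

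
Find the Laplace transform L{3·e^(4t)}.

L{e^(at)} = 1/(s-a), so L{e^(4t)} = 1/(s-4). Then L{3·e^(4t)} = 3/(s-4)

Final answer: 3/(s-4)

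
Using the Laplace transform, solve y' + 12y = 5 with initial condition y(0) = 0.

sY + 12Y = 5/s. Y = 5/(s(s+12)). Partial fractions: Y = 5/12/s - 5/12/(s+12)

Final answer: y(t) = 5/12(1 - e^(-12t))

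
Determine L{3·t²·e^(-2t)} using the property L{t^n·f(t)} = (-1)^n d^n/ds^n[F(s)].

L{e^(-2t)} = 1/(s+2). d/ds[1/(s+2)] = -1/(s+2)². d²/ds²[1/(s+2)] = 2/(s+2)³. So L{t²·e^(-2t)} = (-1)² · 2/(s+2)³ = 2/(s+2)³. Then L{3·t²·e^(-2t)} = 3·2/(s+2)³ = 6/(s+2)³

Final answer: 6/(s+2)³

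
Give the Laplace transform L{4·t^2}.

L{t^n} = n!/s^(n+1), so L{t^2} = 2/s^3. Then L{4·t^2} = 4·2/s^3 = 8/s^3

Final answer: 8/s^3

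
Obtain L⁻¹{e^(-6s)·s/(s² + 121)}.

L⁻¹{s/(s² + 121)} = cos(11t). By the time shift theorem, L⁻¹{e^(-as)F(s)} = u(t-a)f(t-a) with a=6, so L⁻¹{e^(-6s)·s/(s² + 121)} = u(t-6)·cos(11(t-6))

Final answer: u(t-6)·cos(11(t-6))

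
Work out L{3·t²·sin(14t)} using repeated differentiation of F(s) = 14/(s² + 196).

F(s) = 14/(s² + 196). F'(s) = -28s/(s² + 196)². F''(s) = -28(196 - 3s²)/(s² + 196)³ = (84s² - 5488)/(s² + 196)³. So L{t²·sin(14t)} = (-1)² F''(s) = (84s² - 5488)/(s² + 196)³. Then L{3·t²·sin(14t)} = 3·(84s² - 5488)/(s² + 196)³ = (252s² - 16464)/(s² + 196)³

Final answer: (252s² - 16464)/(s² + 196)³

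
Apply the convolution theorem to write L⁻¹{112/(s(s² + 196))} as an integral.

112/(s(s² + 196)) = (1/s)·(112/(s² + 196)) = L{1}·L{8·sin(14t)}. So f(t) = 1*(8·sin(14t)) = ∫₀ᵗ 8·sin(14τ) dτ

Final answer: ∫₀ᵗ 8·sin(14τ) dτ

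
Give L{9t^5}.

L{t^n} = n!/s^(n+1). So L{9t^5} = 9·5!/s^6 = 1080/s^6

Final answer: 1080/s^6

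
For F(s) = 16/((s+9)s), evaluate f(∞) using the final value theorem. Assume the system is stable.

f(∞) = lim_{s→0} sF(s) = lim_{s→0} 16/(s+9) = 16/9

Final answer: 16/9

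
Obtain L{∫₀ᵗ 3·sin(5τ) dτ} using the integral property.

L{∫₀ᵗ f(τ)dτ} = F(s)/s with F(s) = 15/(s² + 25), so the result is (15/(s² + 25))/s = 15/(s(s² + 25))

Final answer: 15/(s(s² + 25))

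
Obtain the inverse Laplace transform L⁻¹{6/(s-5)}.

L⁻¹{1/(s-a)} = e^(at), so L⁻¹{1/(s-5)} = e^(5t), and L⁻¹{6/(s-5)} = 6·e^(5t)

Final answer: 6·e^(5t)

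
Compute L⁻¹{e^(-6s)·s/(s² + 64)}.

L⁻¹{s/(s² + 64)} = cos(8t). By the time shift theorem, L⁻¹{e^(-as)F(s)} = u(t-a)f(t-a) with a=6, so L⁻¹{e^(-6s)·s/(s² + 64)} = u(t-6)·cos(8(t-6))

Final answer: u(t-6)·cos(8(t-6))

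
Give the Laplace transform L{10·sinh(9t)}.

L{sinh(ωt)} = ω/(s² - ω²), so L{sinh(9t)} = 9/(s² - 81). Then L{10·sinh(9t)} = 10·9/(s² - 81) = 90/(s² - 81)

Final answer: 90/(s² - 81)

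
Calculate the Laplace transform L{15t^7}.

L{15t^7} = 15 · L{t^7} = 15 · 5040/s^8 = 75600/s^8

Final answer: 75600/s^8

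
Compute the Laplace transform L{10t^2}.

L{10t^2} = 10 · L{t^2} = 10 · 2/s^3 = 20/s^3

Final answer: 20/s^3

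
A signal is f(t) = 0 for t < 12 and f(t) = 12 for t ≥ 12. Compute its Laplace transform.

f(t) = 12·u(t-12). L{u(t-12)} = e^(-12s)/s, so L{f(t)} = 12·e^(-12s)/s

Final answer: 12·e^(-12s)/s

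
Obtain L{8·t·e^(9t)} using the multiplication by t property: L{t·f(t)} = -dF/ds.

Using L{t^n·e^(at)} = n!/(s-a)^(n+1), L{t·e^(9t)} = 1/(s-9)^2, so L{8·t·e^(9t)} = 8·1/(s-9)^2 = 8/(s-9)^2

Final answer: 8/(s-9)^2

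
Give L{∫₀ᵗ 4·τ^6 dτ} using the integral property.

L{∫₀ᵗ f(τ)dτ} = F(s)/s with f(t) = 4t^6. F(s) = 2880/s^7, so L{∫₀ᵗ 4·τ^6 dτ} = (2880/s^7)/s = 2880/s^8. (Check: ∫₀ᵗ 4·τ^6 dτ = 4t^7/7.)

Final answer: 2880/s^8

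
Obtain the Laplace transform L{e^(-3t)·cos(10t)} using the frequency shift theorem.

Frequency shift: L{e^(at)f(t)} = F(s-a). L{e^(-3t)·cos(10t)} = (s+3)/((s+3)² + 100)

Final answer: (s+3)/((s+3)² + 100)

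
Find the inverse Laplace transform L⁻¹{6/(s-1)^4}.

L⁻¹{n!/(s-a)^(n+1)} = t^n·e^(at), so L⁻¹{6/(s-1)^4} = t^3·e^t

Final answer: t^3·e^t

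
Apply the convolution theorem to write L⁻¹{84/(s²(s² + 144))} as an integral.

84/(s²(s² + 144)) = (1/s²)·(84/(s² + 144)) = L{t}·L{7·sin(12t)}. So f(t) = t*(7·sin(12t)) = ∫₀ᵗ 7τ·sin(12(t-τ)) dτ

Final answer: ∫₀ᵗ 7τ·sin(12(t-τ)) dτ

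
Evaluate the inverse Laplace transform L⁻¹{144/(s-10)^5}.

L⁻¹{n!/(s-a)^(n+1)} = t^n·e^(at) with n=4, a=10. So L⁻¹{24/(s-10)^5} = t^4·e^(10t), and L⁻¹{144/(s-10)^5} = (144/24)·t^4·e^(10t) = 6·t^4·e^(10t)

Final answer: 6·t^4·e^(10t)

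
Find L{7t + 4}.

L{7t + 4} = 7·L{t} + 4·L{1} = 7/s² + 4/s

Final answer: 7/s² + 4/s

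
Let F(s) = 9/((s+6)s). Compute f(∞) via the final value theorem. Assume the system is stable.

f(∞) = lim_{s→0} sF(s) = lim_{s→0} 9/(s+6) = 3/2

Final answer: 3/2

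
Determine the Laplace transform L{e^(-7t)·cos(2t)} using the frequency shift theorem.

Frequency shift: L{e^(at)f(t)} = F(s-a). L{e^(-7t)·cos(2t)} = (s+7)/((s+7)² + 4)

Final answer: (s+7)/((s+7)² + 4)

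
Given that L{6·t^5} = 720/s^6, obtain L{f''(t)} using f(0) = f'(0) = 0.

L{f''(t)} = s²F(s) - sf(0) - f'(0) = s²·720/s^6 - 0 - 0 = 720/s^4

Final answer: 720/s^4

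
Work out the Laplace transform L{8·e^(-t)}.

L{e^(at)} = 1/(s-a), so L{e^(-t)} = 1/(s+1). Then L{8·e^(-t)} = 8/(s+1)

Final answer: 8/(s+1)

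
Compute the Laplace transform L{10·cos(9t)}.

L{cos(ωt)} = s/(s² + ω²), so L{cos(9t)} = s/(s² + 81). Then L{10·cos(9t)} = 10·s/(s² + 81) = 10s/(s² + 81)

Final answer: 10s/(s² + 81)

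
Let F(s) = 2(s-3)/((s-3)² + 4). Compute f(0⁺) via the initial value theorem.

f(0⁺) = lim_{s→∞} sF(s) = lim_{s→∞} 2s(s-3)/((s-3)² + 4) = 2

Final answer: 2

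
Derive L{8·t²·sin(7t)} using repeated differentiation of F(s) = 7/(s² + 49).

F(s) = 7/(s² + 49). F'(s) = -14s/(s² + 49)². F''(s) = -14(49 - 3s²)/(s² + 49)³ = (42s² - 686)/(s² + 49)³. So L{t²·sin(7t)} = (-1)² F''(s) = (42s² - 686)/(s² + 49)³. Then L{8·t²·sin(7t)} = 8·(42s² - 686)/(s² + 49)³ = (336s² - 5488)/(s² + 49)³

Final answer: (336s² - 5488)/(s² + 49)³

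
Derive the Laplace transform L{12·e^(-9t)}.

L{e^(at)} = 1/(s-a), so L{e^(-9t)} = 1/(s+9). Then L{12·e^(-9t)} = 12/(s+9)

Final answer: 12/(s+9)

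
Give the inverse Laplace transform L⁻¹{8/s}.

L⁻¹{c/s} = c, so L⁻¹{8/s} = 8

Final answer: 8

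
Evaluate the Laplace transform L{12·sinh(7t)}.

L{sinh(ωt)} = ω/(s² - ω²), so L{sinh(7t)} = 7/(s² - 49). Then L{12·sinh(7t)} = 12·7/(s² - 49) = 84/(s² - 49)

Final answer: 84/(s² - 49)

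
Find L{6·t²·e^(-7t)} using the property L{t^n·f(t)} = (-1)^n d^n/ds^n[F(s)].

L{e^(-7t)} = 1/(s+7). d/ds[1/(s+7)] = -1/(s+7)². d²/ds²[1/(s+7)] = 2/(s+7)³. So L{t²·e^(-7t)} = (-1)² · 2/(s+7)³ = 2/(s+7)³. Then L{6·t²·e^(-7t)} = 6·2/(s+7)³ = 12/(s+7)³

Final answer: 12/(s+7)³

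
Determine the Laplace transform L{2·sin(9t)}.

L{sin(ωt)} = ω/(s² + ω²), so L{sin(9t)} = 9/(s² + 81). Then L{2·sin(9t)} = 2·9/(s² + 81) = 18/(s² + 81)

Final answer: 18/(s² + 81)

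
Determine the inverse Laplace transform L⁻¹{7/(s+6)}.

L⁻¹{1/(s-a)} = e^(at), so L⁻¹{1/(s+6)} = e^(-6t), and L⁻¹{7/(s+6)} = 7·e^(-6t)

Final answer: 7·e^(-6t)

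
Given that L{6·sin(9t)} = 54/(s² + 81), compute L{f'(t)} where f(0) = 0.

L{f'(t)} = s·F(s) - f(0) = s·54/(s² + 81) - 0 = 54s/(s² + 81)

Final answer: 54s/(s² + 81)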